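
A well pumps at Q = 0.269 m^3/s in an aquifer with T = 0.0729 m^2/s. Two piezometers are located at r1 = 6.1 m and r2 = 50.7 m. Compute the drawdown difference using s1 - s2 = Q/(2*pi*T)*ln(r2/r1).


Thiem equation: s1 - s2 = Q/(2*pi*T) * ln(r2/r1).
ln(r2/r1) = ln(50.7/6.1) = 2.1176.
Q/(2*pi*T) = 0.269 / (2*pi*0.0729) = 0.269 / 0.458 = 0.5873.
s1 - s2 = 0.5873 * 2.1176 = 1.2436 m.

1.2436


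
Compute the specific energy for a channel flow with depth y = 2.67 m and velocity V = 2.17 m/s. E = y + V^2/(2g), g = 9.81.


Specific energy E = y + V^2/(2g).
Velocity head = V^2/(2g) = 2.17^2 / (2*9.81) = 4.7089 / 19.62 = 0.24 m.
E = 2.67 + 0.24 = 2.91 m.

2.91


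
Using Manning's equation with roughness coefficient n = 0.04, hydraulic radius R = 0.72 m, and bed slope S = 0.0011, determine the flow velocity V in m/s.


Manning's equation gives V = (1/n) * R^(2/3) * S^(1/2).
First, compute R^(2/3) = 0.72^(2/3) = 0.8033.
Next, S^(1/2) = 0.0011^(1/2) = 0.033166.
Then 1/n = 1/0.04 = 25.0.
V = 25.0 * 0.8033 * 0.033166 = 0.6661 m/s.

0.6661


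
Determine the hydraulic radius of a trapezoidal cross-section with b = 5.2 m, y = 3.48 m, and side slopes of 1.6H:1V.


For a trapezoidal section with side slope z:
A = (b + z*y)*y = (5.2 + 1.6*3.48)*3.48 = 37.473 m^2.
P = b + 2*y*sqrt(1 + z^2) = 5.2 + 2*3.48*sqrt(1 + 1.6^2) = 18.332 m.
R = A/P = 37.473 / 18.332 = 2.0441 m.

2.0441


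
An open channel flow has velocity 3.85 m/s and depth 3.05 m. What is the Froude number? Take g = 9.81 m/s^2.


The Froude number is defined as Fr = V / sqrt(g*y).
g*y = 9.81 * 3.05 = 29.9205.
sqrt(g*y) = sqrt(29.9205) = 5.47.
Fr = 3.85 / 5.47 = 0.7038.

0.7038


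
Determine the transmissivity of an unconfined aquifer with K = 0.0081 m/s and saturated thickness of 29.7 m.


Transmissivity is defined as T = K * h.
T = 0.0081 * 29.7
  = 0.2406 m^2/s.

0.2406


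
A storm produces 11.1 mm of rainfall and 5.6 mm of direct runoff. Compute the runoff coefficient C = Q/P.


The runoff coefficient C = runoff depth / rainfall depth.
C = 5.6 / 11.1
  = 0.5045.

0.5045


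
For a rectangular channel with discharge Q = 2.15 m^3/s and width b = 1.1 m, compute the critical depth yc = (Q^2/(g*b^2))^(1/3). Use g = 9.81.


Using yc = (Q^2 / (g * b^2))^(1/3):
Q^2 = 2.15^2 = 4.62.
g * b^2 = 9.81 * 1.1^2 = 9.81 * 1.21 = 11.87.
Q^2 / (g*b^2) = 4.62 / 11.87 = 0.3892.
yc = 0.3892^(1/3) = 0.7303 m.

0.7303


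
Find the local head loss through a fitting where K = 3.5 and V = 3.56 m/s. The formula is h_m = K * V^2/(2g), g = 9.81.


Minor loss formula: h_m = K * V^2/(2g).
V^2 = 3.56^2 = 12.6736.
V^2/(2g) = 12.6736 / 19.62 = 0.646 m.
h_m = 3.5 * 0.646 = 2.2608 m.

2.2608


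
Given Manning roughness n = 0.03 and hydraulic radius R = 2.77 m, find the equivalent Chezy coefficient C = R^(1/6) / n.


The Chezy coefficient relates to Manning's n through C = R^(1/6) / n.
R^(1/6) = 2.77^(1/6) = 1.185077.
C = 1.185077 / 0.03 = 39.5 m^(1/2)/s.

39.5


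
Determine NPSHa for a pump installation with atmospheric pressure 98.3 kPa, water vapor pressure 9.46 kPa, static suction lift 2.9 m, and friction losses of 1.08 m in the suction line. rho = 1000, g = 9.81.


NPSHa = p_atm/(rho*g) - z_s - hf_s - p_vap/(rho*g).
p_atm/(rho*g) = 98.3*1000 / (1000*9.81) = 10.02 m.
p_vap/(rho*g) = 9.46*1000 / (1000*9.81) = 0.964 m.
NPSHa = 10.02 - 2.9 - 1.08 - 0.964
      = 5.08 m.

5.08


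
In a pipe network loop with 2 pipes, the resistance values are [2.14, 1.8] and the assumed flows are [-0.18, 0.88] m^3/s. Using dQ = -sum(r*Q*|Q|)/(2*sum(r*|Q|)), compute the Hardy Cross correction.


Numerator terms (r*Q*|Q|): 2.14*-0.18*|-0.18| = -0.0693; 1.8*0.88*|0.88| = 1.3939.
Sum of numerator = 1.3246.
Denominator terms (r*|Q|): 2.14*|-0.18| = 0.3852; 1.8*|0.88| = 1.584.
2 * sum of denominator = 2 * 1.9692 = 3.9384.
dQ = -1.3246 / 3.9384 = -0.3363 m^3/s.

-0.3363


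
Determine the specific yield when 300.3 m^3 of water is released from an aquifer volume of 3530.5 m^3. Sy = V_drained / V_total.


Specific yield Sy = Volume drained / Total volume.
Sy = 300.3 / 3530.5
   = 0.0851.

0.0851


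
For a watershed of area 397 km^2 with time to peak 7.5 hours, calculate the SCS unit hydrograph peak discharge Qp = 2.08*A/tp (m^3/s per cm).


SCS formula: Qp = 2.08 * A / tp.
Qp = 2.08 * 397 / 7.5
   = 825.76 / 7.5
   = 110.1 m^3/s per cm.

110.1


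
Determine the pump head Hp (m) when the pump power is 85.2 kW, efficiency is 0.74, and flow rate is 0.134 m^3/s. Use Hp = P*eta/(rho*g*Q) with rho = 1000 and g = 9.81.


Pump head formula: Hp = P * eta / (rho * g * Q).
Numerator: P * eta = 85.2 * 1000 * 0.74 = 63048.0 W.
Denominator: rho * g * Q = 1000 * 9.81 * 0.134 = 1314.54.
Hp = 63048.0 / 1314.54 = 47.96 m.

47.96


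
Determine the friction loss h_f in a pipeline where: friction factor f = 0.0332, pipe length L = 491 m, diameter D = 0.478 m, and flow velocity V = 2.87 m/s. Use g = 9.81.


Darcy-Weisbach equation: h_f = f * (L/D) * V^2/(2g).
f * L/D = 0.0332 * 491/0.478 = 34.1029.
V^2/(2g) = 2.87^2 / (2*9.81) = 8.2369 / 19.62 = 0.4198 m.
h_f = 34.1029 * 0.4198 = 14.317 m.

14.317


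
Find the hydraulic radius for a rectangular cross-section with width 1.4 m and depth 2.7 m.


For a rectangular section:
Flow area A = b * y = 1.4 * 2.7 = 3.78 m^2.
Wetted perimeter P = b + 2y = 1.4 + 2*2.7 = 6.8 m.
Hydraulic radius R = A/P = 3.78 / 6.8 = 0.5559 m.

0.5559


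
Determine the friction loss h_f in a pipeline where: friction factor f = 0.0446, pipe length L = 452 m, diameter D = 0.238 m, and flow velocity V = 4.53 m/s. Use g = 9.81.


Darcy-Weisbach equation: h_f = f * (L/D) * V^2/(2g).
f * L/D = 0.0446 * 452/0.238 = 84.7025.
V^2/(2g) = 4.53^2 / (2*9.81) = 20.5209 / 19.62 = 1.0459 m.
h_f = 84.7025 * 1.0459 = 88.592 m.

88.592


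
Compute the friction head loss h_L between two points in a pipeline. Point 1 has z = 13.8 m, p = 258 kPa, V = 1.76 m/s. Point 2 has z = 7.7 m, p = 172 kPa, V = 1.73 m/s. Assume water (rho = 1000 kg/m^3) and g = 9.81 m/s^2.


Total head at each section: H = z + p/(rho*g) + V^2/(2g).
H1 = 13.8 + 258*1000/(1000*9.81) + 1.76^2/(2*9.81)
   = 13.8 + 26.3 + 0.1579
   = 40.258 m.
H2 = 7.7 + 172*1000/(1000*9.81) + 1.73^2/(2*9.81)
   = 7.7 + 17.533 + 0.1525
   = 25.386 m.
h_L = H1 - H2 = 40.258 - 25.386 = 14.872 m.

14.872


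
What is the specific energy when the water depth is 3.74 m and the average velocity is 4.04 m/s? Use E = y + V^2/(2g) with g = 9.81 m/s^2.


Specific energy E = y + V^2/(2g).
Velocity head = V^2/(2g) = 4.04^2 / (2*9.81) = 16.3216 / 19.62 = 0.8319 m.
E = 3.74 + 0.8319 = 4.5719 m.

4.5719


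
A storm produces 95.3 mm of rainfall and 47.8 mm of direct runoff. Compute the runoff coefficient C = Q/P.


The runoff coefficient C = runoff depth / rainfall depth.
C = 47.8 / 95.3
  = 0.5016.

0.5016


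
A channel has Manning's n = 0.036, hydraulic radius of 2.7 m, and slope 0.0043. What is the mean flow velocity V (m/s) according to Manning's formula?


Manning's equation gives V = (1/n) * R^(2/3) * S^(1/2).
First, compute R^(2/3) = 2.7^(2/3) = 1.939.
Next, S^(1/2) = 0.0043^(1/2) = 0.065574.
Then 1/n = 1/0.036 = 27.78.
V = 27.78 * 1.939 * 0.065574 = 3.5319 m/s.

3.5319


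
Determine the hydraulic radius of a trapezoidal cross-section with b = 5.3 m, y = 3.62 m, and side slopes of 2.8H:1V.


For a trapezoidal section with side slope z:
A = (b + z*y)*y = (5.3 + 2.8*3.62)*3.62 = 55.878 m^2.
P = b + 2*y*sqrt(1 + z^2) = 5.3 + 2*3.62*sqrt(1 + 2.8^2) = 26.826 m.
R = A/P = 55.878 / 26.826 = 2.083 m.

2.083


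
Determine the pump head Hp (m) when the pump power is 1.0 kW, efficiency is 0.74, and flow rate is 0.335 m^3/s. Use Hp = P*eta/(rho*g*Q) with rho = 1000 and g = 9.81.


Pump head formula: Hp = P * eta / (rho * g * Q).
Numerator: P * eta = 1.0 * 1000 * 0.74 = 740.0 W.
Denominator: rho * g * Q = 1000 * 9.81 * 0.335 = 3286.35.
Hp = 740.0 / 3286.35 = 0.23 m.

0.23


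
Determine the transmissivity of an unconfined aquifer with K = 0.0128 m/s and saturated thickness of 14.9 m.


Transmissivity is defined as T = K * h.
T = 0.0128 * 14.9
  = 0.1907 m^2/s.

0.1907


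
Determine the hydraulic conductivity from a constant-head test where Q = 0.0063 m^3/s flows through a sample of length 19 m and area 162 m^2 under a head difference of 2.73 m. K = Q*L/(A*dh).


From K = Q*L / (A*dh):
Numerator: Q*L = 0.0063 * 19 = 0.1197.
Denominator: A*dh = 162 * 2.73 = 442.26.
K = 0.1197 / 442.26 = 0.000271 m/s.

0.000271


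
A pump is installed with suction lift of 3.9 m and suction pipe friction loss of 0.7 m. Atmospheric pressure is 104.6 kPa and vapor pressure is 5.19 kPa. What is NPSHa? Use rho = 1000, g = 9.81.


NPSHa = p_atm/(rho*g) - z_s - hf_s - p_vap/(rho*g).
p_atm/(rho*g) = 104.6*1000 / (1000*9.81) = 10.663 m.
p_vap/(rho*g) = 5.19*1000 / (1000*9.81) = 0.529 m.
NPSHa = 10.663 - 3.9 - 0.7 - 0.529
      = 5.53 m.

5.53


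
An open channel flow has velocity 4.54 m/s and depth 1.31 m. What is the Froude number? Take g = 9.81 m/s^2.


The Froude number is defined as Fr = V / sqrt(g*y).
g*y = 9.81 * 1.31 = 12.8511.
sqrt(g*y) = sqrt(12.8511) = 3.5848.
Fr = 4.54 / 3.5848 = 1.2664.

1.2664


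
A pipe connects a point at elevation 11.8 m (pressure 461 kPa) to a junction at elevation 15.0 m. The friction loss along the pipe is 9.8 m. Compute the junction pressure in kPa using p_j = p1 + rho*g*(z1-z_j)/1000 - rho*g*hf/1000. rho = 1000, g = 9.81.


Junction pressure: p_j = p1 + rho*g*(z1 - z_j)/1000 - rho*g*hf/1000.
Elevation term = 1000*9.81*(11.8 - 15.0)/1000 = -31.392 kPa.
Friction term = 1000*9.81*9.8/1000 = 96.138 kPa.
p_j = 461 + -31.392 - 96.138 = 333.47 kPa.

333.47


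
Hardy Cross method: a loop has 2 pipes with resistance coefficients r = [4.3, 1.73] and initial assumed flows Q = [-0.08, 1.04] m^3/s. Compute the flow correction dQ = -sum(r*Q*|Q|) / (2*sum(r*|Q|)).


Numerator terms (r*Q*|Q|): 4.3*-0.08*|-0.08| = -0.0275; 1.73*1.04*|1.04| = 1.8712.
Sum of numerator = 1.8436.
Denominator terms (r*|Q|): 4.3*|-0.08| = 0.344; 1.73*|1.04| = 1.7992.
2 * sum of denominator = 2 * 2.1432 = 4.2864.
dQ = -1.8436 / 4.2864 = -0.4301 m^3/s.

-0.4301


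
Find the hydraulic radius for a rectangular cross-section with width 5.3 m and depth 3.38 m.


For a rectangular section:
Flow area A = b * y = 5.3 * 3.38 = 17.91 m^2.
Wetted perimeter P = b + 2y = 5.3 + 2*3.38 = 12.06 m.
Hydraulic radius R = A/P = 17.91 / 12.06 = 1.4854 m.

1.4854


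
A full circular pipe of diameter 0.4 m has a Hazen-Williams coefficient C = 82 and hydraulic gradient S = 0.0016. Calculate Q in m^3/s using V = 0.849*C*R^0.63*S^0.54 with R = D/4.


For a full circular pipe, R = D/4 = 0.4/4 = 0.1 m.
V = 0.849 * 82 * 0.1^0.63 * 0.0016^0.54
  = 0.849 * 82 * 0.234423 * 0.030919
  = 0.5046 m/s.
Pipe area A = pi*D^2/4 = pi*0.4^2/4 = 0.1257 m^2.
Q = A * V = 0.1257 * 0.5046 = 0.0634 m^3/s.

0.0634


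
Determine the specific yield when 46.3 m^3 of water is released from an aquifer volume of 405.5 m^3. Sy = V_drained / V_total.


Specific yield Sy = Volume drained / Total volume.
Sy = 46.3 / 405.5
   = 0.1142.

0.1142


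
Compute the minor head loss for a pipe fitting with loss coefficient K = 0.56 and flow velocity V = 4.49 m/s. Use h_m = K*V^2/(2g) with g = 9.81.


Minor loss formula: h_m = K * V^2/(2g).
V^2 = 4.49^2 = 20.1601.
V^2/(2g) = 20.1601 / 19.62 = 1.0275 m.
h_m = 0.56 * 1.0275 = 0.5754 m.

0.5754


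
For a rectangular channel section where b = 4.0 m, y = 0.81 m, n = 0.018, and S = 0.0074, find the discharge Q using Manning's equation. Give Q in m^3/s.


For a rectangular channel, the cross-sectional area A = b * y = 4.0 * 0.81 = 3.24 m^2.
The wetted perimeter P = b + 2y = 4.0 + 2*0.81 = 5.62 m.
Hydraulic radius R = A/P = 3.24/5.62 = 0.5765 m.
Velocity V = (1/n)*R^(2/3)*S^(1/2) = (1/0.018)*0.5765^(2/3)*0.0074^(1/2) = 3.3104 m/s.
Discharge Q = A * V = 3.24 * 3.3104 = 10.726 m^3/s.

10.726


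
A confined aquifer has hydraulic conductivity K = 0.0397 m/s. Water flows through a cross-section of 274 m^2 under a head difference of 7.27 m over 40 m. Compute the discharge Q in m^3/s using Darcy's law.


Darcy's law: Q = K * A * i, where i = dh/L.
Hydraulic gradient i = 7.27 / 40 = 0.18175.
Q = 0.0397 * 274 * 0.18175
  = 1.977 m^3/s.

1.977


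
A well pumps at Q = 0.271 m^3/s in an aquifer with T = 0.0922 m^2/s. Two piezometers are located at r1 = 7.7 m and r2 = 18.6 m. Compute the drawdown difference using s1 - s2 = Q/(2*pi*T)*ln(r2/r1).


Thiem equation: s1 - s2 = Q/(2*pi*T) * ln(r2/r1).
ln(r2/r1) = ln(18.6/7.7) = 0.8819.
Q/(2*pi*T) = 0.271 / (2*pi*0.0922) = 0.271 / 0.5793 = 0.4678.
s1 - s2 = 0.4678 * 0.8819 = 0.4126 m.

0.4126


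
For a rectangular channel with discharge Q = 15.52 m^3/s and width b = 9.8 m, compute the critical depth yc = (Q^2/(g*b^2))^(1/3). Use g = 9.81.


Using yc = (Q^2 / (g * b^2))^(1/3):
Q^2 = 15.52^2 = 240.87.
g * b^2 = 9.81 * 9.8^2 = 9.81 * 96.04 = 942.15.
Q^2 / (g*b^2) = 240.87 / 942.15 = 0.2557.
yc = 0.2557^(1/3) = 0.6347 m.

0.6347


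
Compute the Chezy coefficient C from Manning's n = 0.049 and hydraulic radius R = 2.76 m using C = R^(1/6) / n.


The Chezy coefficient relates to Manning's n through C = R^(1/6) / n.
R^(1/6) = 2.76^(1/6) = 1.184363.
C = 1.184363 / 0.049 = 24.17 m^(1/2)/s.

24.17


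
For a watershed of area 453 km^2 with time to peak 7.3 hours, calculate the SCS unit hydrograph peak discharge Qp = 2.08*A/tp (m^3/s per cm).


SCS formula: Qp = 2.08 * A / tp.
Qp = 2.08 * 453 / 7.3
   = 942.24 / 7.3
   = 129.07 m^3/s per cm.

129.07


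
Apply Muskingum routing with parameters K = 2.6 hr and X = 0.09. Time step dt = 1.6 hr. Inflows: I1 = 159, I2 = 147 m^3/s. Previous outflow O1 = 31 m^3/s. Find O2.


Muskingum coefficients:
denom = 2*K*(1-X) + dt = 2*2.6*(1-0.09) + 1.6 = 6.332.
C0 = (dt - 2*K*X)/denom = (1.6 - 2*2.6*0.09)/6.332 = 0.1788.
C1 = (dt + 2*K*X)/denom = (1.6 + 2*2.6*0.09)/6.332 = 0.3266.
C2 = (2*K*(1-X) - dt)/denom = 0.4946.
O2 = C0*I2 + C1*I1 + C2*O1
   = 0.1788*147 + 0.3266*159 + 0.4946*31
   = 93.54 m^3/s.

93.54


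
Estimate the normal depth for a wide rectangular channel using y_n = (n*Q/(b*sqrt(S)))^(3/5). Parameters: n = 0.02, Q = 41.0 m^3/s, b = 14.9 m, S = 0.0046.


We use the wide-channel approximation y_n = (n*Q/(b*sqrt(S)))^(3/5).
sqrt(S) = sqrt(0.0046) = 0.067823.
Numerator: n*Q = 0.02 * 41.0 = 0.82.
Denominator: b*sqrt(S) = 14.9 * 0.067823 = 1.010563.
arg = 0.8114.
y_n = 0.8114^(3/5) = 0.8822 m.

0.8822


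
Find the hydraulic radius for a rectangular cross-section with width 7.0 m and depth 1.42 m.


For a rectangular section:
Flow area A = b * y = 7.0 * 1.42 = 9.94 m^2.
Wetted perimeter P = b + 2y = 7.0 + 2*1.42 = 9.84 m.
Hydraulic radius R = A/P = 9.94 / 9.84 = 1.0102 m.

1.0102


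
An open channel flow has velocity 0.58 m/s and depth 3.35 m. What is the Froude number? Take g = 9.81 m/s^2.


The Froude number is defined as Fr = V / sqrt(g*y).
g*y = 9.81 * 3.35 = 32.8635.
sqrt(g*y) = sqrt(32.8635) = 5.7327.
Fr = 0.58 / 5.7327 = 0.1012.

0.1012


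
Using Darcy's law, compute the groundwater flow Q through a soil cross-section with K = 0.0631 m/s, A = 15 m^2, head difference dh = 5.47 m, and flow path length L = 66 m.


Darcy's law: Q = K * A * i, where i = dh/L.
Hydraulic gradient i = 5.47 / 66 = 0.082879.
Q = 0.0631 * 15 * 0.082879
  = 0.0784 m^3/s.

0.0784


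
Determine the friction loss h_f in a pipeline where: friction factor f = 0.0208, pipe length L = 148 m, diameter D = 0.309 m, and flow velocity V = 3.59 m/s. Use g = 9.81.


Darcy-Weisbach equation: h_f = f * (L/D) * V^2/(2g).
f * L/D = 0.0208 * 148/0.309 = 9.9625.
V^2/(2g) = 3.59^2 / (2*9.81) = 12.8881 / 19.62 = 0.6569 m.
h_f = 9.9625 * 0.6569 = 6.544 m.

6.544


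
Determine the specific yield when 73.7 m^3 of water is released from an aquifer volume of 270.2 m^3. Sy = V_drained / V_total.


Specific yield Sy = Volume drained / Total volume.
Sy = 73.7 / 270.2
   = 0.2728.

0.2728


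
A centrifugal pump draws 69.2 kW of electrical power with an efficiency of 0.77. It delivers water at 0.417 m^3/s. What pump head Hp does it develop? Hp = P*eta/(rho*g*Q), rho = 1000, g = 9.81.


Pump head formula: Hp = P * eta / (rho * g * Q).
Numerator: P * eta = 69.2 * 1000 * 0.77 = 53284.0 W.
Denominator: rho * g * Q = 1000 * 9.81 * 0.417 = 4090.77.
Hp = 53284.0 / 4090.77 = 13.03 m.

13.03


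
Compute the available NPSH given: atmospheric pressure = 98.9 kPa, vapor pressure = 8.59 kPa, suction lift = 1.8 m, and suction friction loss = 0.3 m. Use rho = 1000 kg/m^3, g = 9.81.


NPSHa = p_atm/(rho*g) - z_s - hf_s - p_vap/(rho*g).
p_atm/(rho*g) = 98.9*1000 / (1000*9.81) = 10.082 m.
p_vap/(rho*g) = 8.59*1000 / (1000*9.81) = 0.876 m.
NPSHa = 10.082 - 1.8 - 0.3 - 0.876
      = 7.11 m.

7.11


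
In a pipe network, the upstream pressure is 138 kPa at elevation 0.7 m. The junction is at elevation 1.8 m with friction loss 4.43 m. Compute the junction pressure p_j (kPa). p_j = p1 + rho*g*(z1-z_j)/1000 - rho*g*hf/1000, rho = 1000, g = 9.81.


Junction pressure: p_j = p1 + rho*g*(z1 - z_j)/1000 - rho*g*hf/1000.
Elevation term = 1000*9.81*(0.7 - 1.8)/1000 = -10.791 kPa.
Friction term = 1000*9.81*4.43/1000 = 43.458 kPa.
p_j = 138 + -10.791 - 43.458 = 83.75 kPa.

83.75


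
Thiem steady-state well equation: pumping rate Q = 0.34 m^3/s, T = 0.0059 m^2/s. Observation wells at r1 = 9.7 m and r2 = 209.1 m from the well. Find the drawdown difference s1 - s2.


Thiem equation: s1 - s2 = Q/(2*pi*T) * ln(r2/r1).
ln(r2/r1) = ln(209.1/9.7) = 3.0707.
Q/(2*pi*T) = 0.34 / (2*pi*0.0059) = 0.34 / 0.0371 = 9.1716.
s1 - s2 = 9.1716 * 3.0707 = 28.1632 m.

28.1632


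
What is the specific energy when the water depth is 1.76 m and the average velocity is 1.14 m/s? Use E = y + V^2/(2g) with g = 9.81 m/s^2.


Specific energy E = y + V^2/(2g).
Velocity head = V^2/(2g) = 1.14^2 / (2*9.81) = 1.2996 / 19.62 = 0.0662 m.
E = 1.76 + 0.0662 = 1.8262 m.

1.8262


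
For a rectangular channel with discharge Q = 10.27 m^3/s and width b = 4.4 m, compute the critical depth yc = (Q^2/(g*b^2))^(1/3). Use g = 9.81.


Using yc = (Q^2 / (g * b^2))^(1/3):
Q^2 = 10.27^2 = 105.47.
g * b^2 = 9.81 * 4.4^2 = 9.81 * 19.36 = 189.92.
Q^2 / (g*b^2) = 105.47 / 189.92 = 0.5553.
yc = 0.5553^(1/3) = 0.822 m.

0.822


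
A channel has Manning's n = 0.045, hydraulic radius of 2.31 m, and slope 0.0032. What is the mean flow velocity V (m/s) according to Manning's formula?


Manning's equation gives V = (1/n) * R^(2/3) * S^(1/2).
First, compute R^(2/3) = 2.31^(2/3) = 1.7475.
Next, S^(1/2) = 0.0032^(1/2) = 0.056569.
Then 1/n = 1/0.045 = 22.22.
V = 22.22 * 1.7475 * 0.056569 = 2.1967 m/s.

2.1967


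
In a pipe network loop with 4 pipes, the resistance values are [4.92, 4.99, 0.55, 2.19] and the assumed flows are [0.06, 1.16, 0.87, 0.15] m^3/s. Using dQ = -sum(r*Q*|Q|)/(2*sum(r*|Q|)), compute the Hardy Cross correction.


Numerator terms (r*Q*|Q|): 4.92*0.06*|0.06| = 0.0177; 4.99*1.16*|1.16| = 6.7145; 0.55*0.87*|0.87| = 0.4163; 2.19*0.15*|0.15| = 0.0493.
Sum of numerator = 7.1978.
Denominator terms (r*|Q|): 4.92*|0.06| = 0.2952; 4.99*|1.16| = 5.7884; 0.55*|0.87| = 0.4785; 2.19*|0.15| = 0.3285.
2 * sum of denominator = 2 * 6.8906 = 13.7812.
dQ = -7.1978 / 13.7812 = -0.5223 m^3/s.

-0.5223


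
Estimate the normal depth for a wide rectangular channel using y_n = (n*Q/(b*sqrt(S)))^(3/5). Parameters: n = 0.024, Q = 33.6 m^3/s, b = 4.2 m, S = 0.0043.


We use the wide-channel approximation y_n = (n*Q/(b*sqrt(S)))^(3/5).
sqrt(S) = sqrt(0.0043) = 0.065574.
Numerator: n*Q = 0.024 * 33.6 = 0.8064.
Denominator: b*sqrt(S) = 4.2 * 0.065574 = 0.275411.
arg = 2.928.
y_n = 2.928^(3/5) = 1.9052 m.

1.9052


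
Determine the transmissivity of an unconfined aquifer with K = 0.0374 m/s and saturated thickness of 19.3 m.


Transmissivity is defined as T = K * h.
T = 0.0374 * 19.3
  = 0.7218 m^2/s.

0.7218


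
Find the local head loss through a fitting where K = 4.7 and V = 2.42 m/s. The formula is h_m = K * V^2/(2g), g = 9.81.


Minor loss formula: h_m = K * V^2/(2g).
V^2 = 2.42^2 = 5.8564.
V^2/(2g) = 5.8564 / 19.62 = 0.2985 m.
h_m = 4.7 * 0.2985 = 1.4029 m.

1.4029


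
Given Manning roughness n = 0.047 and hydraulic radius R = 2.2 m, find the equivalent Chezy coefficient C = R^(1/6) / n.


The Chezy coefficient relates to Manning's n through C = R^(1/6) / n.
R^(1/6) = 2.2^(1/6) = 1.140435.
C = 1.140435 / 0.047 = 24.26 m^(1/2)/s.

24.26


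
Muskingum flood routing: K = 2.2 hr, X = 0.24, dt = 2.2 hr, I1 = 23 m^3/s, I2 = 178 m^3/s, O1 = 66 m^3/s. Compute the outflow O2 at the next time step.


Muskingum coefficients:
denom = 2*K*(1-X) + dt = 2*2.2*(1-0.24) + 2.2 = 5.544.
C0 = (dt - 2*K*X)/denom = (2.2 - 2*2.2*0.24)/5.544 = 0.2063.
C1 = (dt + 2*K*X)/denom = (2.2 + 2*2.2*0.24)/5.544 = 0.5873.
C2 = (2*K*(1-X) - dt)/denom = 0.2063.
O2 = C0*I2 + C1*I1 + C2*O1
   = 0.2063*178 + 0.5873*23 + 0.2063*66
   = 63.86 m^3/s.

63.86


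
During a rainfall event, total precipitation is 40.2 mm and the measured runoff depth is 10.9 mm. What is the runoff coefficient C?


The runoff coefficient C = runoff depth / rainfall depth.
C = 10.9 / 40.2
  = 0.2711.

0.2711


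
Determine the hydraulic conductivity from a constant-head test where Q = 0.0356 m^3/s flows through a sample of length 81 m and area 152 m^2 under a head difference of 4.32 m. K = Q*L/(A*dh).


From K = Q*L / (A*dh):
Numerator: Q*L = 0.0356 * 81 = 2.8836.
Denominator: A*dh = 152 * 4.32 = 656.64.
K = 2.8836 / 656.64 = 0.004391 m/s.

0.004391


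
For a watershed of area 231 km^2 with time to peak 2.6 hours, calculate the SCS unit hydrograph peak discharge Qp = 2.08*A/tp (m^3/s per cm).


SCS formula: Qp = 2.08 * A / tp.
Qp = 2.08 * 231 / 2.6
   = 480.48 / 2.6
   = 184.8 m^3/s per cm.

184.8


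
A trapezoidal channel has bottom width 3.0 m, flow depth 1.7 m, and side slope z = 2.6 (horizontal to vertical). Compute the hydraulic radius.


For a trapezoidal section with side slope z:
A = (b + z*y)*y = (3.0 + 2.6*1.7)*1.7 = 12.614 m^2.
P = b + 2*y*sqrt(1 + z^2) = 3.0 + 2*1.7*sqrt(1 + 2.6^2) = 12.471 m.
R = A/P = 12.614 / 12.471 = 1.0114 m.

1.0114


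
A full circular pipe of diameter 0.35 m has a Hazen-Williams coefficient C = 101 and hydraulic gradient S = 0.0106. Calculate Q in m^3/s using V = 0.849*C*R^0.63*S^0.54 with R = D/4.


For a full circular pipe, R = D/4 = 0.35/4 = 0.0875 m.
V = 0.849 * 101 * 0.0875^0.63 * 0.0106^0.54
  = 0.849 * 101 * 0.215509 * 0.085835
  = 1.5862 m/s.
Pipe area A = pi*D^2/4 = pi*0.35^2/4 = 0.0962 m^2.
Q = A * V = 0.0962 * 1.5862 = 0.1526 m^3/s.

0.1526


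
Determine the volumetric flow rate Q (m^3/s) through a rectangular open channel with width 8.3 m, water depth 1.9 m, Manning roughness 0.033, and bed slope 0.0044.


For a rectangular channel, the cross-sectional area A = b * y = 8.3 * 1.9 = 15.77 m^2.
The wetted perimeter P = b + 2y = 8.3 + 2*1.9 = 12.1 m.
Hydraulic radius R = A/P = 15.77/12.1 = 1.3033 m.
Velocity V = (1/n)*R^(2/3)*S^(1/2) = (1/0.033)*1.3033^(2/3)*0.0044^(1/2) = 2.3983 m/s.
Discharge Q = A * V = 15.77 * 2.3983 = 37.822 m^3/s.

37.822


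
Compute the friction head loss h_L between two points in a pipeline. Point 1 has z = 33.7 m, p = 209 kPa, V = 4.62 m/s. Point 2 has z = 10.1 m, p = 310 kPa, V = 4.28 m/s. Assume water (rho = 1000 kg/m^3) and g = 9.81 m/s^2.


Total head at each section: H = z + p/(rho*g) + V^2/(2g).
H1 = 33.7 + 209*1000/(1000*9.81) + 4.62^2/(2*9.81)
   = 33.7 + 21.305 + 1.0879
   = 56.093 m.
H2 = 10.1 + 310*1000/(1000*9.81) + 4.28^2/(2*9.81)
   = 10.1 + 31.6 + 0.9337
   = 42.634 m.
h_L = H1 - H2 = 56.093 - 42.634 = 13.459 m.

13.459


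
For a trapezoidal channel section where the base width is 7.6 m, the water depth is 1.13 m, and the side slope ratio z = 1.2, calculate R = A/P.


For a trapezoidal section with side slope z:
A = (b + z*y)*y = (7.6 + 1.2*1.13)*1.13 = 10.12 m^2.
P = b + 2*y*sqrt(1 + z^2) = 7.6 + 2*1.13*sqrt(1 + 1.2^2) = 11.13 m.
R = A/P = 10.12 / 11.13 = 0.9093 m.

0.9093


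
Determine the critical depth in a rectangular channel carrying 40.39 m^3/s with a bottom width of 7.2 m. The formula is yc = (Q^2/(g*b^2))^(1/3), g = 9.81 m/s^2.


Using yc = (Q^2 / (g * b^2))^(1/3):
Q^2 = 40.39^2 = 1631.35.
g * b^2 = 9.81 * 7.2^2 = 9.81 * 51.84 = 508.55.
Q^2 / (g*b^2) = 1631.35 / 508.55 = 3.2078.
yc = 3.2078^(1/3) = 1.4748 m.

1.4748


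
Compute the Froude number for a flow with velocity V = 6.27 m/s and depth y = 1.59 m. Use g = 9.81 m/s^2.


The Froude number is defined as Fr = V / sqrt(g*y).
g*y = 9.81 * 1.59 = 15.5979.
sqrt(g*y) = sqrt(15.5979) = 3.9494.
Fr = 6.27 / 3.9494 = 1.5876.

1.5876


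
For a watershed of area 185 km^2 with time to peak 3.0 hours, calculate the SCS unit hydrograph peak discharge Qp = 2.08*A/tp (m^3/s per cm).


SCS formula: Qp = 2.08 * A / tp.
Qp = 2.08 * 185 / 3.0
   = 384.8 / 3.0
   = 128.27 m^3/s per cm.

128.27


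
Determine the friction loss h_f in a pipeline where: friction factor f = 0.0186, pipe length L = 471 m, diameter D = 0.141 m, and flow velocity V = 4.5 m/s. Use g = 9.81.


Darcy-Weisbach equation: h_f = f * (L/D) * V^2/(2g).
f * L/D = 0.0186 * 471/0.141 = 62.1319.
V^2/(2g) = 4.5^2 / (2*9.81) = 20.25 / 19.62 = 1.0321 m.
h_f = 62.1319 * 1.0321 = 64.127 m.

64.127


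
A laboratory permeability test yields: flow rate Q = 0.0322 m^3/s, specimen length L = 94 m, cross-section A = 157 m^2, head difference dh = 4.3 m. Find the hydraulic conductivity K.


From K = Q*L / (A*dh):
Numerator: Q*L = 0.0322 * 94 = 3.0268.
Denominator: A*dh = 157 * 4.3 = 675.1.
K = 3.0268 / 675.1 = 0.004483 m/s.

0.004483


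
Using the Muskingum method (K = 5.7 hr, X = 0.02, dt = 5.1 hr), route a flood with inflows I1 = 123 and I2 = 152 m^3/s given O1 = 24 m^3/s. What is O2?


Muskingum coefficients:
denom = 2*K*(1-X) + dt = 2*5.7*(1-0.02) + 5.1 = 16.272.
C0 = (dt - 2*K*X)/denom = (5.1 - 2*5.7*0.02)/16.272 = 0.2994.
C1 = (dt + 2*K*X)/denom = (5.1 + 2*5.7*0.02)/16.272 = 0.3274.
C2 = (2*K*(1-X) - dt)/denom = 0.3732.
O2 = C0*I2 + C1*I1 + C2*O1
   = 0.2994*152 + 0.3274*123 + 0.3732*24
   = 94.74 m^3/s.

94.74


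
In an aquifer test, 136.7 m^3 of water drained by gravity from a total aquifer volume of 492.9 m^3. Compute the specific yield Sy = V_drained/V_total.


Specific yield Sy = Volume drained / Total volume.
Sy = 136.7 / 492.9
   = 0.2773.

0.2773


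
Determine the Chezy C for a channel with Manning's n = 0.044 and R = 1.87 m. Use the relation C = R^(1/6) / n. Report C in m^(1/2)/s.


The Chezy coefficient relates to Manning's n through C = R^(1/6) / n.
R^(1/6) = 1.87^(1/6) = 1.109959.
C = 1.109959 / 0.044 = 25.23 m^(1/2)/s.

25.23


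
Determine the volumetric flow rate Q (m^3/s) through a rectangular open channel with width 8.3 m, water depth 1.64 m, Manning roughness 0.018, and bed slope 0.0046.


For a rectangular channel, the cross-sectional area A = b * y = 8.3 * 1.64 = 13.61 m^2.
The wetted perimeter P = b + 2y = 8.3 + 2*1.64 = 11.58 m.
Hydraulic radius R = A/P = 13.61/11.58 = 1.1755 m.
Velocity V = (1/n)*R^(2/3)*S^(1/2) = (1/0.018)*1.1755^(2/3)*0.0046^(1/2) = 4.1968 m/s.
Discharge Q = A * V = 13.61 * 4.1968 = 57.126 m^3/s.

57.126


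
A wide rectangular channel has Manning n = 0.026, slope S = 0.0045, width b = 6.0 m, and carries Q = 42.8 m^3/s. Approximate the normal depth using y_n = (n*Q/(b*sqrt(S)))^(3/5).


We use the wide-channel approximation y_n = (n*Q/(b*sqrt(S)))^(3/5).
sqrt(S) = sqrt(0.0045) = 0.067082.
Numerator: n*Q = 0.026 * 42.8 = 1.1128.
Denominator: b*sqrt(S) = 6.0 * 0.067082 = 0.402492.
arg = 2.7648.
y_n = 2.7648^(3/5) = 1.8408 m.

1.8408


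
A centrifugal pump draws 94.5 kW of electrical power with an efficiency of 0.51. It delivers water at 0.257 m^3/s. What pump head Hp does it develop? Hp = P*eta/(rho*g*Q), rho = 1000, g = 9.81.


Pump head formula: Hp = P * eta / (rho * g * Q).
Numerator: P * eta = 94.5 * 1000 * 0.51 = 48195.0 W.
Denominator: rho * g * Q = 1000 * 9.81 * 0.257 = 2521.17.
Hp = 48195.0 / 2521.17 = 19.12 m.

19.12


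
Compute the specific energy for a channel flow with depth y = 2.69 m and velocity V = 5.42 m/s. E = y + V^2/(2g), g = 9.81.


Specific energy E = y + V^2/(2g).
Velocity head = V^2/(2g) = 5.42^2 / (2*9.81) = 29.3764 / 19.62 = 1.4973 m.
E = 2.69 + 1.4973 = 4.1873 m.

4.1873


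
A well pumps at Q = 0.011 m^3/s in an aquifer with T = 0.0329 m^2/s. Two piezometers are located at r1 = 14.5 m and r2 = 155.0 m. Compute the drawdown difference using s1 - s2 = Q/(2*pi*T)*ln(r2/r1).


Thiem equation: s1 - s2 = Q/(2*pi*T) * ln(r2/r1).
ln(r2/r1) = ln(155.0/14.5) = 2.3693.
Q/(2*pi*T) = 0.011 / (2*pi*0.0329) = 0.011 / 0.2067 = 0.0532.
s1 - s2 = 0.0532 * 2.3693 = 0.1261 m.

0.1261


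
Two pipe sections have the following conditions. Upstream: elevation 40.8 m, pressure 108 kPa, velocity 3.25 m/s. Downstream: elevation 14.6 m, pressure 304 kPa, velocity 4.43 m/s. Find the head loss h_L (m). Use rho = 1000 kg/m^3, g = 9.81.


Total head at each section: H = z + p/(rho*g) + V^2/(2g).
H1 = 40.8 + 108*1000/(1000*9.81) + 3.25^2/(2*9.81)
   = 40.8 + 11.009 + 0.5384
   = 52.348 m.
H2 = 14.6 + 304*1000/(1000*9.81) + 4.43^2/(2*9.81)
   = 14.6 + 30.989 + 1.0002
   = 46.589 m.
h_L = H1 - H2 = 52.348 - 46.589 = 5.758 m.

5.758


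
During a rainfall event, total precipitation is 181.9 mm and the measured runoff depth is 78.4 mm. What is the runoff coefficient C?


The runoff coefficient C = runoff depth / rainfall depth.
C = 78.4 / 181.9
  = 0.431.

0.431


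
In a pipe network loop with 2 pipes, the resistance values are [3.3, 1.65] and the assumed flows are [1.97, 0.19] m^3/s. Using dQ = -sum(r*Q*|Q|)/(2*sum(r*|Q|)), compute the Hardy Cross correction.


Numerator terms (r*Q*|Q|): 3.3*1.97*|1.97| = 12.807; 1.65*0.19*|0.19| = 0.0596.
Sum of numerator = 12.8665.
Denominator terms (r*|Q|): 3.3*|1.97| = 6.501; 1.65*|0.19| = 0.3135.
2 * sum of denominator = 2 * 6.8145 = 13.629.
dQ = -12.8665 / 13.629 = -0.9441 m^3/s.

-0.9441


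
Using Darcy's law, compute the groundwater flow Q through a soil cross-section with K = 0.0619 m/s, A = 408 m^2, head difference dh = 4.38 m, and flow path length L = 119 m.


Darcy's law: Q = K * A * i, where i = dh/L.
Hydraulic gradient i = 4.38 / 119 = 0.036807.
Q = 0.0619 * 408 * 0.036807
  = 0.9296 m^3/s.

0.9296


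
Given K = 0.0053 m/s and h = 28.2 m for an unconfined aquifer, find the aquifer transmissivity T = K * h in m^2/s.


Transmissivity is defined as T = K * h.
T = 0.0053 * 28.2
  = 0.1495 m^2/s.

0.1495


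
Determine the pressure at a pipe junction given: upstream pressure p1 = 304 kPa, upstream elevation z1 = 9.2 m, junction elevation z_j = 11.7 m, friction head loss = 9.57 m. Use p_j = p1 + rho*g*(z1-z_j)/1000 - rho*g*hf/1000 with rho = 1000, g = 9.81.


Junction pressure: p_j = p1 + rho*g*(z1 - z_j)/1000 - rho*g*hf/1000.
Elevation term = 1000*9.81*(9.2 - 11.7)/1000 = -24.525 kPa.
Friction term = 1000*9.81*9.57/1000 = 93.882 kPa.
p_j = 304 + -24.525 - 93.882 = 185.59 kPa.

185.59


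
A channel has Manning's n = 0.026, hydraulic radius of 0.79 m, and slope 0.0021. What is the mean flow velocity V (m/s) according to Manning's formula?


Manning's equation gives V = (1/n) * R^(2/3) * S^(1/2).
First, compute R^(2/3) = 0.79^(2/3) = 0.8546.
Next, S^(1/2) = 0.0021^(1/2) = 0.045826.
Then 1/n = 1/0.026 = 38.46.
V = 38.46 * 0.8546 * 0.045826 = 1.5062 m/s.

1.5062


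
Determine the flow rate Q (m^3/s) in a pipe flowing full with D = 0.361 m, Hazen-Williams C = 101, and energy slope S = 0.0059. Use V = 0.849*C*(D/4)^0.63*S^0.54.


For a full circular pipe, R = D/4 = 0.361/4 = 0.0902 m.
V = 0.849 * 101 * 0.0902^0.63 * 0.0059^0.54
  = 0.849 * 101 * 0.219751 * 0.062555
  = 1.1787 m/s.
Pipe area A = pi*D^2/4 = pi*0.361^2/4 = 0.1024 m^2.
Q = A * V = 0.1024 * 1.1787 = 0.1206 m^3/s.

0.1206


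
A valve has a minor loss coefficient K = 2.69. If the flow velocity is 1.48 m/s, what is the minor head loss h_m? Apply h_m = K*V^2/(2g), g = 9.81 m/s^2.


Minor loss formula: h_m = K * V^2/(2g).
V^2 = 1.48^2 = 2.1904.
V^2/(2g) = 2.1904 / 19.62 = 0.1116 m.
h_m = 2.69 * 0.1116 = 0.3003 m.

0.3003


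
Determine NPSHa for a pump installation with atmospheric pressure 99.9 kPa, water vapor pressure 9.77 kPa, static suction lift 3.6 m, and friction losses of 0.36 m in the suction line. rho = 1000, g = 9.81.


NPSHa = p_atm/(rho*g) - z_s - hf_s - p_vap/(rho*g).
p_atm/(rho*g) = 99.9*1000 / (1000*9.81) = 10.183 m.
p_vap/(rho*g) = 9.77*1000 / (1000*9.81) = 0.996 m.
NPSHa = 10.183 - 3.6 - 0.36 - 0.996
      = 5.23 m.

5.23


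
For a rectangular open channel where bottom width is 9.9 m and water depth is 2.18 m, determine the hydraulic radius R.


For a rectangular section:
Flow area A = b * y = 9.9 * 2.18 = 21.58 m^2.
Wetted perimeter P = b + 2y = 9.9 + 2*2.18 = 14.26 m.
Hydraulic radius R = A/P = 21.58 / 14.26 = 1.5135 m.

1.5135


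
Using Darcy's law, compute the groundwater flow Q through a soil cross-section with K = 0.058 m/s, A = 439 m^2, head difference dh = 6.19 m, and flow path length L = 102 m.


Darcy's law: Q = K * A * i, where i = dh/L.
Hydraulic gradient i = 6.19 / 102 = 0.060686.
Q = 0.058 * 439 * 0.060686
  = 1.5452 m^3/s.

1.5452


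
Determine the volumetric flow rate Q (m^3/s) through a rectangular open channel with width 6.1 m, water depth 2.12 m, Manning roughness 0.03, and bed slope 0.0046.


For a rectangular channel, the cross-sectional area A = b * y = 6.1 * 2.12 = 12.93 m^2.
The wetted perimeter P = b + 2y = 6.1 + 2*2.12 = 10.34 m.
Hydraulic radius R = A/P = 12.93/10.34 = 1.2507 m.
Velocity V = (1/n)*R^(2/3)*S^(1/2) = (1/0.03)*1.2507^(2/3)*0.0046^(1/2) = 2.6243 m/s.
Discharge Q = A * V = 12.93 * 2.6243 = 33.938 m^3/s.

33.938


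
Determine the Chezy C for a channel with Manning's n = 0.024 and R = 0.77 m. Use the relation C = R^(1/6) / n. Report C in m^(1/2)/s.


The Chezy coefficient relates to Manning's n through C = R^(1/6) / n.
R^(1/6) = 0.77^(1/6) = 0.957374.
C = 0.957374 / 0.024 = 39.89 m^(1/2)/s.

39.89


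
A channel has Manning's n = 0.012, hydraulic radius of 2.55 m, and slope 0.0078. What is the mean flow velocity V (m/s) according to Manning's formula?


Manning's equation gives V = (1/n) * R^(2/3) * S^(1/2).
First, compute R^(2/3) = 2.55^(2/3) = 1.8665.
Next, S^(1/2) = 0.0078^(1/2) = 0.088318.
Then 1/n = 1/0.012 = 83.33.
V = 83.33 * 1.8665 * 0.088318 = 13.737 m/s.

13.737


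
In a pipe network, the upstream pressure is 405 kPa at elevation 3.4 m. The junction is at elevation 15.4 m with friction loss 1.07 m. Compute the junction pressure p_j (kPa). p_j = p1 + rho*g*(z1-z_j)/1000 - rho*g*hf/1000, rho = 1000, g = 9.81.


Junction pressure: p_j = p1 + rho*g*(z1 - z_j)/1000 - rho*g*hf/1000.
Elevation term = 1000*9.81*(3.4 - 15.4)/1000 = -117.72 kPa.
Friction term = 1000*9.81*1.07/1000 = 10.497 kPa.
p_j = 405 + -117.72 - 10.497 = 276.78 kPa.

276.78


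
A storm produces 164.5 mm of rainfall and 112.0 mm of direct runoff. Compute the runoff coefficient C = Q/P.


The runoff coefficient C = runoff depth / rainfall depth.
C = 112.0 / 164.5
  = 0.6809.

0.6809


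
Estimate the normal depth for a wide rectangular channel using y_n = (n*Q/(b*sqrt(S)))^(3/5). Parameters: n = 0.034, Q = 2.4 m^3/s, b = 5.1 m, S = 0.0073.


We use the wide-channel approximation y_n = (n*Q/(b*sqrt(S)))^(3/5).
sqrt(S) = sqrt(0.0073) = 0.08544.
Numerator: n*Q = 0.034 * 2.4 = 0.0816.
Denominator: b*sqrt(S) = 5.1 * 0.08544 = 0.435744.
arg = 0.1873.
y_n = 0.1873^(3/5) = 0.366 m.

0.366


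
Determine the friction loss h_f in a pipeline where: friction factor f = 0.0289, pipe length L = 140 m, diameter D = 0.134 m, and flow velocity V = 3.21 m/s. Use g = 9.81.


Darcy-Weisbach equation: h_f = f * (L/D) * V^2/(2g).
f * L/D = 0.0289 * 140/0.134 = 30.194.
V^2/(2g) = 3.21^2 / (2*9.81) = 10.3041 / 19.62 = 0.5252 m.
h_f = 30.194 * 0.5252 = 15.857 m.

15.857


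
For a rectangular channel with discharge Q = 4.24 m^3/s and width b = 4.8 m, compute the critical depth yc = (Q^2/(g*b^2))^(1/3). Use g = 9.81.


Using yc = (Q^2 / (g * b^2))^(1/3):
Q^2 = 4.24^2 = 17.98.
g * b^2 = 9.81 * 4.8^2 = 9.81 * 23.04 = 226.02.
Q^2 / (g*b^2) = 17.98 / 226.02 = 0.0796.
yc = 0.0796^(1/3) = 0.4301 m.

0.4301


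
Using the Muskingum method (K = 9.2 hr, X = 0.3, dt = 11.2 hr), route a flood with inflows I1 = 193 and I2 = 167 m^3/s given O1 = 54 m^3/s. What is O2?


Muskingum coefficients:
denom = 2*K*(1-X) + dt = 2*9.2*(1-0.3) + 11.2 = 24.08.
C0 = (dt - 2*K*X)/denom = (11.2 - 2*9.2*0.3)/24.08 = 0.2359.
C1 = (dt + 2*K*X)/denom = (11.2 + 2*9.2*0.3)/24.08 = 0.6944.
C2 = (2*K*(1-X) - dt)/denom = 0.0698.
O2 = C0*I2 + C1*I1 + C2*O1
   = 0.2359*167 + 0.6944*193 + 0.0698*54
   = 177.17 m^3/s.

177.17


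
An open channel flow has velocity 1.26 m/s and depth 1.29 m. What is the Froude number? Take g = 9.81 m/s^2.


The Froude number is defined as Fr = V / sqrt(g*y).
g*y = 9.81 * 1.29 = 12.6549.
sqrt(g*y) = sqrt(12.6549) = 3.5574.
Fr = 1.26 / 3.5574 = 0.3542.

0.3542


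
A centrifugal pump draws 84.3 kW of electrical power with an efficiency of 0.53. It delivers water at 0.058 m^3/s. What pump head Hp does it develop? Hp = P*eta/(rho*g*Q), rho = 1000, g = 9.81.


Pump head formula: Hp = P * eta / (rho * g * Q).
Numerator: P * eta = 84.3 * 1000 * 0.53 = 44679.0 W.
Denominator: rho * g * Q = 1000 * 9.81 * 0.058 = 568.98.
Hp = 44679.0 / 568.98 = 78.52 m.

78.52


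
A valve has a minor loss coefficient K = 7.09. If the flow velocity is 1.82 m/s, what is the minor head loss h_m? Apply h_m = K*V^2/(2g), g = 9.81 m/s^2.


Minor loss formula: h_m = K * V^2/(2g).
V^2 = 1.82^2 = 3.3124.
V^2/(2g) = 3.3124 / 19.62 = 0.1688 m.
h_m = 7.09 * 0.1688 = 1.197 m.

1.197


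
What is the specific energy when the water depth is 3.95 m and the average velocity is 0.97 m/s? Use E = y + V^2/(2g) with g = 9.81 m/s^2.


Specific energy E = y + V^2/(2g).
Velocity head = V^2/(2g) = 0.97^2 / (2*9.81) = 0.9409 / 19.62 = 0.048 m.
E = 3.95 + 0.048 = 3.998 m.

3.998


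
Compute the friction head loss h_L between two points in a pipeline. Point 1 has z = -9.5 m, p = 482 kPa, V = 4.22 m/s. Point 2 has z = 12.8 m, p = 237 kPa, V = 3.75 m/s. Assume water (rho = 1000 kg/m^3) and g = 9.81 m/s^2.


Total head at each section: H = z + p/(rho*g) + V^2/(2g).
H1 = -9.5 + 482*1000/(1000*9.81) + 4.22^2/(2*9.81)
   = -9.5 + 49.134 + 0.9077
   = 40.541 m.
H2 = 12.8 + 237*1000/(1000*9.81) + 3.75^2/(2*9.81)
   = 12.8 + 24.159 + 0.7167
   = 37.676 m.
h_L = H1 - H2 = 40.541 - 37.676 = 2.865 m.

2.865


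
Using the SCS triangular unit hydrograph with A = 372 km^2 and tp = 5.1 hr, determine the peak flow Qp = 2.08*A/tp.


SCS formula: Qp = 2.08 * A / tp.
Qp = 2.08 * 372 / 5.1
   = 773.76 / 5.1
   = 151.72 m^3/s per cm.

151.72


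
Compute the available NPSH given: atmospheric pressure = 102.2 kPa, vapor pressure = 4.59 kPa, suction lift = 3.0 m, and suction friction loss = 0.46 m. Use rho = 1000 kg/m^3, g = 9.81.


NPSHa = p_atm/(rho*g) - z_s - hf_s - p_vap/(rho*g).
p_atm/(rho*g) = 102.2*1000 / (1000*9.81) = 10.418 m.
p_vap/(rho*g) = 4.59*1000 / (1000*9.81) = 0.468 m.
NPSHa = 10.418 - 3.0 - 0.46 - 0.468
      = 6.49 m.

6.49


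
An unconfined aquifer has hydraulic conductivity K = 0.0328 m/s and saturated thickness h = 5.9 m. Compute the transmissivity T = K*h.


Transmissivity is defined as T = K * h.
T = 0.0328 * 5.9
  = 0.1935 m^2/s.

0.1935


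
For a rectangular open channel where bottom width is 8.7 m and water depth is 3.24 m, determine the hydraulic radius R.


For a rectangular section:
Flow area A = b * y = 8.7 * 3.24 = 28.19 m^2.
Wetted perimeter P = b + 2y = 8.7 + 2*3.24 = 15.18 m.
Hydraulic radius R = A/P = 28.19 / 15.18 = 1.8569 m.

1.8569


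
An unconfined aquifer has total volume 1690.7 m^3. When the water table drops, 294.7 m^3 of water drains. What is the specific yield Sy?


Specific yield Sy = Volume drained / Total volume.
Sy = 294.7 / 1690.7
   = 0.1743.

0.1743
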